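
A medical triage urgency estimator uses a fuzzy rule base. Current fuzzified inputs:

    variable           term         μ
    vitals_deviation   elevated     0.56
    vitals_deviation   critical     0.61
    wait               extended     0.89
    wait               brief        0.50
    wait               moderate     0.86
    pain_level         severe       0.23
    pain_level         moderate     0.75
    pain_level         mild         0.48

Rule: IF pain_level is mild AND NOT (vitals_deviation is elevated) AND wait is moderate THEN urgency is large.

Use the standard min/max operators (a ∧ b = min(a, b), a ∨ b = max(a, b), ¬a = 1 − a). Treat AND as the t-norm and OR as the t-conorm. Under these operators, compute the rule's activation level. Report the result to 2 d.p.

firing strength: mild=0.48, ¬elevated=1−0.56=0.44, moderate=0.86; AND[min(a, b)] → w = 0.44

0.44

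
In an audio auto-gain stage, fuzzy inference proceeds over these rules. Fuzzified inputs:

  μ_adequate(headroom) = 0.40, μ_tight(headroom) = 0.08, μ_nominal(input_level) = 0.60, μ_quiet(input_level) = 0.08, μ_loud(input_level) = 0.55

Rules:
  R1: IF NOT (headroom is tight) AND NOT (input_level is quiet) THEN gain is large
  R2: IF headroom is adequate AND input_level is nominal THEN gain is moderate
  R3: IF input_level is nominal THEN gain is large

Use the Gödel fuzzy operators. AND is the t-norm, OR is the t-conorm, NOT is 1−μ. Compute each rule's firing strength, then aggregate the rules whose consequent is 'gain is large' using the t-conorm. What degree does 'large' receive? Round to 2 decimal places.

R1: ¬tight=1−0.08=0.92, ¬quiet=1−0.08=0.92; AND[min(a, b)] → w = 0.92
R2: adequate=0.40, nominal=0.60; AND[min(a, b)] → w = 0.40
R3: nominal=0.60 → w = 0.60
Rules with consequent 'large': {R1, R3} → strengths 0.92, 0.60
Aggregate via t-conorm [max(a, b)]: 0.92

0.92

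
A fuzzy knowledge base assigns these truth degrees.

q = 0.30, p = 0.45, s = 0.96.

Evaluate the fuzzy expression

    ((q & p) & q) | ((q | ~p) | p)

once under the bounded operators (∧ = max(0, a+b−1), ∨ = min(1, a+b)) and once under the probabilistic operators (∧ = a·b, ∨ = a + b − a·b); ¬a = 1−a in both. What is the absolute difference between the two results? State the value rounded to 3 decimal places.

Under bounded:
  q & p = max(0, a+b−1) on (0.30, 0.45) = 0.00
  (q & p) & q = max(0, a+b−1) on (0.00, 0.30) = 0.00
  ~p = 1 − 0.45 = 0.55
  q | ~p = min(1, a+b) on (0.30, 0.55) = 0.85
  (q | ~p) | p = min(1, a+b) on (0.85, 0.45) = 1.00
  ((q & p) & q) | ((q | ~p) | p) = min(1, a+b) on (0.00, 1.00) = 1.00
  → value = 1.0000
Under probabilistic:
  q & p = a·b on (0.3000, 0.4500) = 0.1350
  (q & p) & q = a·b on (0.1350, 0.3000) = 0.0405
  ~p = 1 − 0.4500 = 0.5500
  q | ~p = a + b − a·b on (0.3000, 0.5500) = 0.6850
  (q | ~p) | p = a + b − a·b on (0.6850, 0.4500) = 0.8267
  ((q & p) & q) | ((q | ~p) | p) = a + b − a·b on (0.0405, 0.8267) = 0.8338
  → value = 0.8338
|1.0000 − 0.8338| = 0.166

0.166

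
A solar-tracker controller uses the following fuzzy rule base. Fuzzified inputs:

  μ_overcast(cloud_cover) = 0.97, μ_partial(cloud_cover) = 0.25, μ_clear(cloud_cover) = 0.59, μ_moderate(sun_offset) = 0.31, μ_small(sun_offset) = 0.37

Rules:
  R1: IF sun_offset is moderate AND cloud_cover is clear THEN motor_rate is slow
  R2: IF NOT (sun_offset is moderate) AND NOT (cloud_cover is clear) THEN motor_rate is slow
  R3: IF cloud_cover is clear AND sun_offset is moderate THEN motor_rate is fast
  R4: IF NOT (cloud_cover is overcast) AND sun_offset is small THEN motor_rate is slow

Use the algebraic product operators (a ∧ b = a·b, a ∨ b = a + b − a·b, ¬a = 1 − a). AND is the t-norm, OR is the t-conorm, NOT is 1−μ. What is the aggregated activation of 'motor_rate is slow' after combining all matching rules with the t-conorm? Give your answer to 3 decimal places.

R1: moderate=0.31, clear=0.59; AND[a·b] → w = 0.1829
R2: ¬moderate=1−0.31=0.69, ¬clear=1−0.59=0.41; AND[a·b] → w = 0.2829
R3: clear=0.59, moderate=0.31; AND[a·b] → w = 0.1829
R4: ¬overcast=1−0.97=0.03, small=0.37; AND[a·b] → w = 0.0111
Rules with consequent 'slow': {R1, R2, R4} → strengths 0.1829, 0.2829, 0.0111
Aggregate via t-conorm [a + b − a·b]: 0.4206

0.421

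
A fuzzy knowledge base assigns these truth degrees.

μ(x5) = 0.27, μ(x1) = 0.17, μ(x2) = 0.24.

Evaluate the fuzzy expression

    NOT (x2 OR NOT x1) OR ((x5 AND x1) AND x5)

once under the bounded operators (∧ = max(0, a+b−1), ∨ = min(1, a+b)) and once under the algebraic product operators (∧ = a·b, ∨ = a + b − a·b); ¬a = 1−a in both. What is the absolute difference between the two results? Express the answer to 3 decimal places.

0.140

Under bounded:
  NOT x1 = 1 − 0.17 = 0.83
  x2 OR NOT x1 = min(1, a+b) on (0.24, 0.83) = 1.00
  NOT (x2 OR NOT x1) = 1 − 1.00 = 0.00
  x5 AND x1 = max(0, a+b−1) on (0.27, 0.17) = 0.00
  (x5 AND x1) AND x5 = max(0, a+b−1) on (0.00, 0.27) = 0.00
  NOT (x2 OR NOT x1) OR ((x5 AND x1) AND x5) = min(1, a+b) on (0.00, 0.00) = 0.00
  → value = 0.0000
Under algebraic product:
  NOT x1 = 1 − 0.1700 = 0.8300
  x2 OR NOT x1 = a + b − a·b on (0.2400, 0.8300) = 0.8708
  NOT (x2 OR NOT x1) = 1 − 0.8708 = 0.1292
  x5 AND x1 = a·b on (0.2700, 0.1700) = 0.0459
  (x5 AND x1) AND x5 = a·b on (0.0459, 0.2700) = 0.0124
  NOT (x2 OR NOT x1) OR ((x5 AND x1) AND x5) = a + b − a·b on (0.1292, 0.0124) = 0.1400
  → value = 0.1400
|0.0000 − 0.1400| = 0.140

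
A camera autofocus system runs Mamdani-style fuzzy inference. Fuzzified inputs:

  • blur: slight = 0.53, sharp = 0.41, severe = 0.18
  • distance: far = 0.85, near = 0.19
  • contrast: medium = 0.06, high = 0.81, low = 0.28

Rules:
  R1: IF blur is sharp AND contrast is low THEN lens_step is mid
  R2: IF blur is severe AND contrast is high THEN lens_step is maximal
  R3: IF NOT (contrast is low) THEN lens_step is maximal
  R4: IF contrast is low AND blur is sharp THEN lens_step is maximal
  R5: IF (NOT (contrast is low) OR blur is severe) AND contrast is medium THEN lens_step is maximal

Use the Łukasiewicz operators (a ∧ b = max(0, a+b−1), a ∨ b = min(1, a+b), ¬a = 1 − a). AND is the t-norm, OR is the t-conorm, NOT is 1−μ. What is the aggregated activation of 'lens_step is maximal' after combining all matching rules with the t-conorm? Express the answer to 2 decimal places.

R1: sharp=0.41, low=0.28; AND[max(0, a+b−1)] → w = 0.00
R2: severe=0.18, high=0.81; AND[max(0, a+b−1)] → w = 0.00
R3: ¬low=1−0.28=0.72 → w = 0.72
R4: low=0.28, sharp=0.41; AND[max(0, a+b−1)] → w = 0.00
R5: (¬low=1−0.28=0.72 OR severe=0.18) = 0.90; AND[max(0, a+b−1)] with medium=0.06 → w = 0.00
Rules with consequent 'maximal': {R2, R3, R4, R5} → strengths 0.00, 0.72, 0.00, 0.00
Aggregate via t-conorm [min(1, a+b)]: 0.72

0.72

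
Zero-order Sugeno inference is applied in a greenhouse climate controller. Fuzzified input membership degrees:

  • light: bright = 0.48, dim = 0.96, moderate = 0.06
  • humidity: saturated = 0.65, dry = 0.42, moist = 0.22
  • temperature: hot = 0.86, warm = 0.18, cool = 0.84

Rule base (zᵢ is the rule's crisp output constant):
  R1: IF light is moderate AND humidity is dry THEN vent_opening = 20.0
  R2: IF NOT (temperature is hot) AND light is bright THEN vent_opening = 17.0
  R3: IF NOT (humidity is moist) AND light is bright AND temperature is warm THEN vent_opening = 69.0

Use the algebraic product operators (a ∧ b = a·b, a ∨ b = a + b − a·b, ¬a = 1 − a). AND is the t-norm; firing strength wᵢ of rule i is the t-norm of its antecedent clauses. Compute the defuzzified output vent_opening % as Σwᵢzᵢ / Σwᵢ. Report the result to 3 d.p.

R1 (z=20.0): moderate=0.06, dry=0.42; AND[a·b] → w = 0.0252
R2 (z=17.0): ¬hot=1−0.86=0.14, bright=0.48; AND[a·b] → w = 0.0672
R3 (z=69.0): ¬moist=1−0.22=0.78, bright=0.48, warm=0.18; AND[a·b] → w = 0.0674
Weighted average = (0.0252·20.0 + 0.0672·17.0 + 0.0674·69.0) / (0.0252 + 0.0672 + 0.0674)
  = 6.2964 / 0.1598 = 39.404

39.404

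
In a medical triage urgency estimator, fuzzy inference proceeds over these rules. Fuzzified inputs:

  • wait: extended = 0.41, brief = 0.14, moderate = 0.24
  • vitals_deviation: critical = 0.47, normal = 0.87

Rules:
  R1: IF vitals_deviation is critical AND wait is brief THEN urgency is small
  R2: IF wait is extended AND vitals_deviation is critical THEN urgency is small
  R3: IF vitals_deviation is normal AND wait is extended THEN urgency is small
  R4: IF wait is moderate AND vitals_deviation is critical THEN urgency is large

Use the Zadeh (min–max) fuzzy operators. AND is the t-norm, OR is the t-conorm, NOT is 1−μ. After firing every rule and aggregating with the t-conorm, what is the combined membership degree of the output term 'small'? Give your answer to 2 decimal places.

R1: critical=0.47, brief=0.14; AND[min(a, b)] → w = 0.14
R2: extended=0.41, critical=0.47; AND[min(a, b)] → w = 0.41
R3: normal=0.87, extended=0.41; AND[min(a, b)] → w = 0.41
R4: moderate=0.24, critical=0.47; AND[min(a, b)] → w = 0.24
Rules with consequent 'small': {R1, R2, R3} → strengths 0.14, 0.41, 0.41
Aggregate via t-conorm [max(a, b)]: 0.41

0.41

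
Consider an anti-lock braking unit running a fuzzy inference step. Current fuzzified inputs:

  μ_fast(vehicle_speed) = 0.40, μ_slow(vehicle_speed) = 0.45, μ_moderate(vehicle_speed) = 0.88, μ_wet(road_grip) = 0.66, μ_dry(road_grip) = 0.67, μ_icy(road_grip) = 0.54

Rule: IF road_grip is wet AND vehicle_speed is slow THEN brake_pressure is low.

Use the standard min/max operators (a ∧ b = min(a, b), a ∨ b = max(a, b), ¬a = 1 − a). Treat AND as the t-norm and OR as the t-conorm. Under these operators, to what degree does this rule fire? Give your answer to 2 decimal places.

firing strength: wet=0.66, slow=0.45; AND[min(a, b)] → w = 0.45

0.45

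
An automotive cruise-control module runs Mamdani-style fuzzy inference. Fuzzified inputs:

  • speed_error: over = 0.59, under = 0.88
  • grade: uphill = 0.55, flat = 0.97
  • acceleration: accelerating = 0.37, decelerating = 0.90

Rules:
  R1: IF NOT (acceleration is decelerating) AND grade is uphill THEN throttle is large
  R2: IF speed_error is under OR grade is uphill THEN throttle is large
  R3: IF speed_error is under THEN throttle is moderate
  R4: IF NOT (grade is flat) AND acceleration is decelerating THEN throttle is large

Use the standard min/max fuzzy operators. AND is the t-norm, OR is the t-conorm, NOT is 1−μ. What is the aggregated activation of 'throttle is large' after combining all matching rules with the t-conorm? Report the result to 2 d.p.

R1: ¬decelerating=1−0.90=0.10, uphill=0.55; AND[min(a, b)] → w = 0.10
R2: under=0.88, uphill=0.55; OR[max(a, b)] → w = 0.88
R3: under=0.88 → w = 0.88
R4: ¬flat=1−0.97=0.03, decelerating=0.90; AND[min(a, b)] → w = 0.03
Rules with consequent 'large': {R1, R2, R4} → strengths 0.10, 0.88, 0.03
Aggregate via t-conorm [max(a, b)]: 0.88

0.88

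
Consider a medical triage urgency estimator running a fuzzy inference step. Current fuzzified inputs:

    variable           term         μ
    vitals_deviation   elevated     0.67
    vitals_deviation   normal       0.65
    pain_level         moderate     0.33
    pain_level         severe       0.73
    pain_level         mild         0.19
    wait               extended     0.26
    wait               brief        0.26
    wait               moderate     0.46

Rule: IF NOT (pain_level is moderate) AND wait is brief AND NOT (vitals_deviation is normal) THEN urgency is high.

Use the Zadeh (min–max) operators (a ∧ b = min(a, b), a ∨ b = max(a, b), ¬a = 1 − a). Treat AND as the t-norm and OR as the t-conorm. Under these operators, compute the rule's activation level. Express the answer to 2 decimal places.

firing strength: ¬moderate=1−0.33=0.67, brief=0.26, ¬normal=1−0.65=0.35; AND[min(a, b)] → w = 0.26

0.26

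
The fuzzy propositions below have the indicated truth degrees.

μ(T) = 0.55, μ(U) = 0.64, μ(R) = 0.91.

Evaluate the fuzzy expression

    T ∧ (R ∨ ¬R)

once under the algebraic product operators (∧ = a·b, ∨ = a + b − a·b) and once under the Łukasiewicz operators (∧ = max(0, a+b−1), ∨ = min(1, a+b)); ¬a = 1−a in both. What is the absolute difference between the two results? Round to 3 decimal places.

0.045

Under algebraic product:
  ¬R = 1 − 0.9100 = 0.0900
  R ∨ ¬R = a + b − a·b on (0.9100, 0.0900) = 0.9181
  T ∧ (R ∨ ¬R) = a·b on (0.5500, 0.9181) = 0.5050
  → value = 0.5050
Under Łukasiewicz:
  ¬R = 1 − 0.91 = 0.09
  R ∨ ¬R = min(1, a+b) on (0.91, 0.09) = 1.00
  T ∧ (R ∨ ¬R) = max(0, a+b−1) on (0.55, 1.00) = 0.55
  → value = 0.5500
|0.5050 − 0.5500| = 0.045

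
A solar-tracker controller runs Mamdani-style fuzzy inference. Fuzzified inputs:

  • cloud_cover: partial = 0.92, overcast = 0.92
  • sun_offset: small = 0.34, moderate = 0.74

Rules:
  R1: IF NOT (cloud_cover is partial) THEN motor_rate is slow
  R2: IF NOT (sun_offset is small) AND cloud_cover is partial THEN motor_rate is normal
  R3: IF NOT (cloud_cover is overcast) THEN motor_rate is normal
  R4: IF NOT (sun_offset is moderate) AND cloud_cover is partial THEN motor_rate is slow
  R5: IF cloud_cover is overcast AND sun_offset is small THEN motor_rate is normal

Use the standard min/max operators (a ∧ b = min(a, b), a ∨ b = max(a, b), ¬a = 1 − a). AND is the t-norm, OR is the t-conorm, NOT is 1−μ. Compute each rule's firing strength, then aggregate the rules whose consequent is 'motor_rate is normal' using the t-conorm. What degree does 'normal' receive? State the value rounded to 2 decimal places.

R1: ¬partial=1−0.92=0.08 → w = 0.08
R2: ¬small=1−0.34=0.66, partial=0.92; AND[min(a, b)] → w = 0.66
R3: ¬overcast=1−0.92=0.08 → w = 0.08
R4: ¬moderate=1−0.74=0.26, partial=0.92; AND[min(a, b)] → w = 0.26
R5: overcast=0.92, small=0.34; AND[min(a, b)] → w = 0.34
Rules with consequent 'normal': {R2, R3, R5} → strengths 0.66, 0.08, 0.34
Aggregate via t-conorm [max(a, b)]: 0.66

0.66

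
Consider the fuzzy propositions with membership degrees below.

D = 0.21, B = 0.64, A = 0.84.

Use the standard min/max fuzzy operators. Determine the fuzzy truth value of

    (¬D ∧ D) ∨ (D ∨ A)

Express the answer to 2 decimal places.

0.84

¬D = 1 − 0.21 = 0.79
¬D ∧ D = min(a, b) on (0.79, 0.21) = 0.21
D ∨ A = max(a, b) on (0.21, 0.84) = 0.84
(¬D ∧ D) ∨ (D ∨ A) = max(a, b) on (0.21, 0.84) = 0.84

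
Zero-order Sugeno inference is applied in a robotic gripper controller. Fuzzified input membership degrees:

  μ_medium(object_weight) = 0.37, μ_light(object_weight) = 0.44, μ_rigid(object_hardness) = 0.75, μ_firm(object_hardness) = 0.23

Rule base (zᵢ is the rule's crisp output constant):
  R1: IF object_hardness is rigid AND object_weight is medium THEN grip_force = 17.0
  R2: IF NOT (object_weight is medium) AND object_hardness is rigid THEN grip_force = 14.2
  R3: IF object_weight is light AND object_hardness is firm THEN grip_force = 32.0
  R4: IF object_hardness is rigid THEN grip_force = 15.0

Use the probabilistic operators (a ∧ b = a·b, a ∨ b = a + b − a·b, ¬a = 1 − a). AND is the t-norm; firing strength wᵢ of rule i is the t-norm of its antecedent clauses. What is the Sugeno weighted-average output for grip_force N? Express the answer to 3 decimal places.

R1 (z=17.0): rigid=0.75, medium=0.37; AND[a·b] → w = 0.2775
R2 (z=14.2): ¬medium=1−0.37=0.63, rigid=0.75; AND[a·b] → w = 0.4725
R3 (z=32.0): light=0.44, firm=0.23; AND[a·b] → w = 0.1012
R4 (z=15.0): rigid=0.75 → w = 0.7500
Weighted average = (0.2775·17.0 + 0.4725·14.2 + 0.1012·32.0 + 0.7500·15.0) / (0.2775 + 0.4725 + 0.1012 + 0.7500)
  = 25.9154 / 1.6012 = 16.185

16.185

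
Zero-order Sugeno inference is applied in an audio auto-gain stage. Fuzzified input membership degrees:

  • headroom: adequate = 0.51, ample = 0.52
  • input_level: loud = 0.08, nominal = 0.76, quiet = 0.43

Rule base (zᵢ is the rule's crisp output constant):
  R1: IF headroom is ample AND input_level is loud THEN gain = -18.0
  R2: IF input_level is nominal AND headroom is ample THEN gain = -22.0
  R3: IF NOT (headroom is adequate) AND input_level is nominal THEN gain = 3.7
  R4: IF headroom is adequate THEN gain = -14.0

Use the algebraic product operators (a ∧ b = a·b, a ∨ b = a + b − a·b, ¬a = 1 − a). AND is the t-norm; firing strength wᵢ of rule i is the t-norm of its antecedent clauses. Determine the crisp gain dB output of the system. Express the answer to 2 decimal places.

R1 (z=-18.0): ample=0.52, loud=0.08; AND[a·b] → w = 0.0416
R2 (z=-22.0): nominal=0.76, ample=0.52; AND[a·b] → w = 0.3952
R3 (z=3.7): ¬adequate=1−0.51=0.49, nominal=0.76; AND[a·b] → w = 0.3724
R4 (z=-14.0): adequate=0.51 → w = 0.5100
Weighted average = (0.0416·-18.0 + 0.3952·-22.0 + 0.3724·3.7 + 0.5100·-14.0) / (0.0416 + 0.3952 + 0.3724 + 0.5100)
  = -15.2053 / 1.3192 = -11.53

-11.53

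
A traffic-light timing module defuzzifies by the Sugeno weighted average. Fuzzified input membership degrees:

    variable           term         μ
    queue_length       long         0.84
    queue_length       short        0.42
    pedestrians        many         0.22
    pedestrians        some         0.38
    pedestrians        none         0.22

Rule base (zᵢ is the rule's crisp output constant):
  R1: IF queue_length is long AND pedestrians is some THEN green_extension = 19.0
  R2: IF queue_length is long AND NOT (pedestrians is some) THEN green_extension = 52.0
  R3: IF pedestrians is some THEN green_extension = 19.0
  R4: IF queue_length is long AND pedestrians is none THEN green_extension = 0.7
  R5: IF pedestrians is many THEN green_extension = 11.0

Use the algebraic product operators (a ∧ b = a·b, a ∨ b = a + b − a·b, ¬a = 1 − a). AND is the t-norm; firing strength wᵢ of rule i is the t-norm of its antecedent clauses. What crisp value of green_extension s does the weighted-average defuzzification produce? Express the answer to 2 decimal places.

26.41

R1 (z=19.0): long=0.84, some=0.38; AND[a·b] → w = 0.3192
R2 (z=52.0): long=0.84, ¬some=1−0.38=0.62; AND[a·b] → w = 0.5208
R3 (z=19.0): some=0.38 → w = 0.3800
R4 (z=0.7): long=0.84, none=0.22; AND[a·b] → w = 0.1848
R5 (z=11.0): many=0.22 → w = 0.2200
Weighted average = (0.3192·19.0 + 0.5208·52.0 + 0.3800·19.0 + 0.1848·0.7 + 0.2200·11.0) / (0.3192 + 0.5208 + 0.3800 + 0.1848 + 0.2200)
  = 42.9158 / 1.6248 = 26.41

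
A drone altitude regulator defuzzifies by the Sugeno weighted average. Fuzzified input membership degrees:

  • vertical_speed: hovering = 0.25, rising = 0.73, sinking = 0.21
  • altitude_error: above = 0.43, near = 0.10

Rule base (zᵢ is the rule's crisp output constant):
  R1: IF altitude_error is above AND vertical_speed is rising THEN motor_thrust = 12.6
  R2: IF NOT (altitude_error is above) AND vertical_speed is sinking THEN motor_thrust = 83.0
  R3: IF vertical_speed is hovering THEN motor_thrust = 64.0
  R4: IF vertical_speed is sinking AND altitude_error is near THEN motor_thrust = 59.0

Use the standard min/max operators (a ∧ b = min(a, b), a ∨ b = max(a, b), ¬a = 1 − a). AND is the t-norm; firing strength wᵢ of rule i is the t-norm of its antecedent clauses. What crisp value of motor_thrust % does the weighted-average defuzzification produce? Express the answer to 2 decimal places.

45.20

R1 (z=12.6): above=0.43, rising=0.73; AND[min(a, b)] → w = 0.43
R2 (z=83.0): ¬above=1−0.43=0.57, sinking=0.21; AND[min(a, b)] → w = 0.21
R3 (z=64.0): hovering=0.25 → w = 0.25
R4 (z=59.0): sinking=0.21, near=0.10; AND[min(a, b)] → w = 0.10
Weighted average = (0.43·12.6 + 0.21·83.0 + 0.25·64.0 + 0.10·59.0) / (0.43 + 0.21 + 0.25 + 0.10)
  = 44.7480 / 0.9900 = 45.20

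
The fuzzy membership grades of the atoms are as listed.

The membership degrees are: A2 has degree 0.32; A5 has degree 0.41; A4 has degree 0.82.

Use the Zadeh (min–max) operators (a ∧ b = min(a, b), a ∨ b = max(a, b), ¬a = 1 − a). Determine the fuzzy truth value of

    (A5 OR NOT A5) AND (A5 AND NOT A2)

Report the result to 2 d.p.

NOT A5 = 1 − 0.41 = 0.59
A5 OR NOT A5 = max(a, b) on (0.41, 0.59) = 0.59
NOT A2 = 1 − 0.32 = 0.68
A5 AND NOT A2 = min(a, b) on (0.41, 0.68) = 0.41
(A5 OR NOT A5) AND (A5 AND NOT A2) = min(a, b) on (0.59, 0.41) = 0.41

0.41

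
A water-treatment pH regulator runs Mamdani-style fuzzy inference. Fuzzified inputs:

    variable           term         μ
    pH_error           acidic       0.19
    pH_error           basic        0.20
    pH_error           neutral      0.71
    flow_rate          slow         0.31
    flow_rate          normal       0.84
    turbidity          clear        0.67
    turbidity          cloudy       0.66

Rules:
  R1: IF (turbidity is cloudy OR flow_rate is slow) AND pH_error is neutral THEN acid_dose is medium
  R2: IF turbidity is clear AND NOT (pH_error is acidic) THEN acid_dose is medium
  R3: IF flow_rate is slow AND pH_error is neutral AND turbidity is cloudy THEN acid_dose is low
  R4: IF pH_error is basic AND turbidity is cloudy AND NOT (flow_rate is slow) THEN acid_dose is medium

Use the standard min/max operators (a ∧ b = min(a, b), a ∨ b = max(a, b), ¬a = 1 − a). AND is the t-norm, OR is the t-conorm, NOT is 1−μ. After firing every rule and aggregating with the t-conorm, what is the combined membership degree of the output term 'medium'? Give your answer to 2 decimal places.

0.67

R1: (cloudy=0.66 OR slow=0.31) = 0.66; AND[min(a, b)] with neutral=0.71 → w = 0.66
R2: clear=0.67, ¬acidic=1−0.19=0.81; AND[min(a, b)] → w = 0.67
R3: slow=0.31, neutral=0.71, cloudy=0.66; AND[min(a, b)] → w = 0.31
R4: basic=0.20, cloudy=0.66, ¬slow=1−0.31=0.69; AND[min(a, b)] → w = 0.20
Rules with consequent 'medium': {R1, R2, R4} → strengths 0.66, 0.67, 0.20
Aggregate via t-conorm [max(a, b)]: 0.67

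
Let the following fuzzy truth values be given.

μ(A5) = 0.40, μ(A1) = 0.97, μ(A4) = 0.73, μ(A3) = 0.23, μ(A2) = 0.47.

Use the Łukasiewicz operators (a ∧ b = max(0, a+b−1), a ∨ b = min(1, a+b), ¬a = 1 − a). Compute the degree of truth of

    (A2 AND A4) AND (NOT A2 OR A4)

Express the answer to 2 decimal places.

0.20

A2 AND A4 = max(0, a+b−1) on (0.47, 0.73) = 0.20
NOT A2 = 1 − 0.47 = 0.53
NOT A2 OR A4 = min(1, a+b) on (0.53, 0.73) = 1.00
(A2 AND A4) AND (NOT A2 OR A4) = max(0, a+b−1) on (0.20, 1.00) = 0.20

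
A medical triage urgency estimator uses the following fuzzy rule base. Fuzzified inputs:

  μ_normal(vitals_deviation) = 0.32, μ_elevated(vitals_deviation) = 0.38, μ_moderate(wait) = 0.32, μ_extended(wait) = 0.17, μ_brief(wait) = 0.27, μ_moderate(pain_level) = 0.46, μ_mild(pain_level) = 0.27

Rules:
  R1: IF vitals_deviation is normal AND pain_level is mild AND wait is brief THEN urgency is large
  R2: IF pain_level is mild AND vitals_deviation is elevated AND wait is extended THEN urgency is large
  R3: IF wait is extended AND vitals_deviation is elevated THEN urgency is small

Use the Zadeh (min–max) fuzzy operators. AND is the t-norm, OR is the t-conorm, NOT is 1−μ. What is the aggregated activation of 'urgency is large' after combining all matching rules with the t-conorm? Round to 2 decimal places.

0.27

R1: normal=0.32, mild=0.27, brief=0.27; AND[min(a, b)] → w = 0.27
R2: mild=0.27, elevated=0.38, extended=0.17; AND[min(a, b)] → w = 0.17
R3: extended=0.17, elevated=0.38; AND[min(a, b)] → w = 0.17
Rules with consequent 'large': {R1, R2} → strengths 0.27, 0.17
Aggregate via t-conorm [max(a, b)]: 0.27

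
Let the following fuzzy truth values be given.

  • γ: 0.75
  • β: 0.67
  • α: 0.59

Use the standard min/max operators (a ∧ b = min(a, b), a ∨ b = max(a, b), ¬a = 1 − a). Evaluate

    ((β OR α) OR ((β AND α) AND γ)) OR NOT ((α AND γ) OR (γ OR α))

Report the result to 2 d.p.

0.67

β OR α = max(a, b) on (0.67, 0.59) = 0.67
β AND α = min(a, b) on (0.67, 0.59) = 0.59
(β AND α) AND γ = min(a, b) on (0.59, 0.75) = 0.59
(β OR α) OR ((β AND α) AND γ) = max(a, b) on (0.67, 0.59) = 0.67
α AND γ = min(a, b) on (0.59, 0.75) = 0.59
γ OR α = max(a, b) on (0.75, 0.59) = 0.75
(α AND γ) OR (γ OR α) = max(a, b) on (0.59, 0.75) = 0.75
NOT ((α AND γ) OR (γ OR α)) = 1 − 0.75 = 0.25
((β OR α) OR ((β AND α) AND γ)) OR NOT ((α AND γ) OR (γ OR α)) = max(a, b) on (0.67, 0.25) = 0.67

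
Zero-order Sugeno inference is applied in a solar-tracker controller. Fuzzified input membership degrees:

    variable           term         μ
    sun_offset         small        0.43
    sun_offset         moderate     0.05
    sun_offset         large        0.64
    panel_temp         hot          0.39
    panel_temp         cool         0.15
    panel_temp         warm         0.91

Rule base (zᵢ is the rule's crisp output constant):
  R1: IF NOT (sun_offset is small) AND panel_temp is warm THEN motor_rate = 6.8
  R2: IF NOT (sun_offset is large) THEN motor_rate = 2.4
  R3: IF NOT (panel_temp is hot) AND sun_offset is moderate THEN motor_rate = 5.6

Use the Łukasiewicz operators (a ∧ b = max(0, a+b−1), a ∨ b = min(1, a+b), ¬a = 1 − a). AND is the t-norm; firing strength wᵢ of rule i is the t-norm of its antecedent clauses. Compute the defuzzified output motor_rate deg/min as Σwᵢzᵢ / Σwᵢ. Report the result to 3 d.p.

4.914

R1 (z=6.8): ¬small=1−0.43=0.57, warm=0.91; AND[max(0, a+b−1)] → w = 0.48
R2 (z=2.4): ¬large=1−0.64=0.36 → w = 0.36
R3 (z=5.6): ¬hot=1−0.39=0.61, moderate=0.05; AND[max(0, a+b−1)] → w = 0.00
Weighted average = (0.48·6.8 + 0.36·2.4 + 0.00·5.6) / (0.48 + 0.36 + 0.00)
  = 4.1280 / 0.8400 = 4.914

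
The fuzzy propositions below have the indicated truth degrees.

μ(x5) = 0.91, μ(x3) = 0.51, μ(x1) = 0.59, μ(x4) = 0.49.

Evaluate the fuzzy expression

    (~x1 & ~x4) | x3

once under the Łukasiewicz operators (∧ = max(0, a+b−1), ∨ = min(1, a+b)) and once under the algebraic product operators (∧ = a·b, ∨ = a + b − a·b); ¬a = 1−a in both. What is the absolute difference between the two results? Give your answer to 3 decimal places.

0.102

Under Łukasiewicz:
  ~x1 = 1 − 0.59 = 0.41
  ~x4 = 1 − 0.49 = 0.51
  ~x1 & ~x4 = max(0, a+b−1) on (0.41, 0.51) = 0.00
  (~x1 & ~x4) | x3 = min(1, a+b) on (0.00, 0.51) = 0.51
  → value = 0.5100
Under algebraic product:
  ~x1 = 1 − 0.5900 = 0.4100
  ~x4 = 1 − 0.4900 = 0.5100
  ~x1 & ~x4 = a·b on (0.4100, 0.5100) = 0.2091
  (~x1 & ~x4) | x3 = a + b − a·b on (0.2091, 0.5100) = 0.6125
  → value = 0.6125
|0.5100 − 0.6125| = 0.102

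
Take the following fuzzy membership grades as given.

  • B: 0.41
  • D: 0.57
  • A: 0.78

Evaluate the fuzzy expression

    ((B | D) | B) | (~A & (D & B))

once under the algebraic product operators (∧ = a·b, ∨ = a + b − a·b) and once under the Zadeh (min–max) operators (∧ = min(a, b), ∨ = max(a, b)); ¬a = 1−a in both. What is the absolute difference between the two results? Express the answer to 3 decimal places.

0.288

Under algebraic product:
  B | D = a + b − a·b on (0.4100, 0.5700) = 0.7463
  (B | D) | B = a + b − a·b on (0.7463, 0.4100) = 0.8503
  ~A = 1 − 0.7800 = 0.2200
  D & B = a·b on (0.5700, 0.4100) = 0.2337
  ~A & (D & B) = a·b on (0.2200, 0.2337) = 0.0514
  ((B | D) | B) | (~A & (D & B)) = a + b − a·b on (0.8503, 0.0514) = 0.8580
  → value = 0.8580
Under Zadeh (min–max):
  B | D = max(a, b) on (0.41, 0.57) = 0.57
  (B | D) | B = max(a, b) on (0.57, 0.41) = 0.57
  ~A = 1 − 0.78 = 0.22
  D & B = min(a, b) on (0.57, 0.41) = 0.41
  ~A & (D & B) = min(a, b) on (0.22, 0.41) = 0.22
  ((B | D) | B) | (~A & (D & B)) = max(a, b) on (0.57, 0.22) = 0.57
  → value = 0.5700
|0.8580 − 0.5700| = 0.288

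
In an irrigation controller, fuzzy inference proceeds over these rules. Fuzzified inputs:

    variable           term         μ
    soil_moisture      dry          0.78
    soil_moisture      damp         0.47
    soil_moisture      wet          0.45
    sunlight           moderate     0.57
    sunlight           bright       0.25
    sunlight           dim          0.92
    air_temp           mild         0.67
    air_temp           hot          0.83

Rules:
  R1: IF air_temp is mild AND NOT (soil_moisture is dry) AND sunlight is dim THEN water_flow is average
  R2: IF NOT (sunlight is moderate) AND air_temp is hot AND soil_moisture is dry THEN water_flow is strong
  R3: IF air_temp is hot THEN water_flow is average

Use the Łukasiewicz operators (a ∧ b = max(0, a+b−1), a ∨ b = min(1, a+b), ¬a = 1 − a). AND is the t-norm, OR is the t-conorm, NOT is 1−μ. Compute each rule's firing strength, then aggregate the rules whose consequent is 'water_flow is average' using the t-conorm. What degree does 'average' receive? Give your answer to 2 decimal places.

R1: mild=0.67, ¬dry=1−0.78=0.22, dim=0.92; AND[max(0, a+b−1)] → w = 0.00
R2: ¬moderate=1−0.57=0.43, hot=0.83, dry=0.78; AND[max(0, a+b−1)] → w = 0.04
R3: hot=0.83 → w = 0.83
Rules with consequent 'average': {R1, R3} → strengths 0.00, 0.83
Aggregate via t-conorm [min(1, a+b)]: 0.83

0.83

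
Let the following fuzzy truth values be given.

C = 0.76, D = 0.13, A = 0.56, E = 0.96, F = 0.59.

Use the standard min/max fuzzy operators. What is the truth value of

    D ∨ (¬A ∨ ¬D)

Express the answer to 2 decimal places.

¬A = 1 − 0.56 = 0.44
¬D = 1 − 0.13 = 0.87
¬A ∨ ¬D = max(a, b) on (0.44, 0.87) = 0.87
D ∨ (¬A ∨ ¬D) = max(a, b) on (0.13, 0.87) = 0.87

0.87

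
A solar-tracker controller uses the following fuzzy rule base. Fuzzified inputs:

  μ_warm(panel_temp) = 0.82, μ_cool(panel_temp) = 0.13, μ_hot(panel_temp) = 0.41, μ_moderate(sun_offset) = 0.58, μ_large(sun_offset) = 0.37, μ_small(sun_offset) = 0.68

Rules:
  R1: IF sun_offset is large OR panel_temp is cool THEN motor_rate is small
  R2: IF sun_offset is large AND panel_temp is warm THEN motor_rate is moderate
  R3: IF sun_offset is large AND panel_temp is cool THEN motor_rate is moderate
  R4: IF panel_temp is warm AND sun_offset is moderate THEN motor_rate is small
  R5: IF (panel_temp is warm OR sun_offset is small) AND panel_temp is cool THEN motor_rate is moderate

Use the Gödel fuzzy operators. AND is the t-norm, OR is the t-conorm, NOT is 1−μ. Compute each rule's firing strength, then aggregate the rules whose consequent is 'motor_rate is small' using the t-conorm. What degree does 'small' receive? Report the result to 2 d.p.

0.58

R1: large=0.37, cool=0.13; OR[max(a, b)] → w = 0.37
R2: large=0.37, warm=0.82; AND[min(a, b)] → w = 0.37
R3: large=0.37, cool=0.13; AND[min(a, b)] → w = 0.13
R4: warm=0.82, moderate=0.58; AND[min(a, b)] → w = 0.58
R5: (warm=0.82 OR small=0.68) = 0.82; AND[min(a, b)] with cool=0.13 → w = 0.13
Rules with consequent 'small': {R1, R4} → strengths 0.37, 0.58
Aggregate via t-conorm [max(a, b)]: 0.58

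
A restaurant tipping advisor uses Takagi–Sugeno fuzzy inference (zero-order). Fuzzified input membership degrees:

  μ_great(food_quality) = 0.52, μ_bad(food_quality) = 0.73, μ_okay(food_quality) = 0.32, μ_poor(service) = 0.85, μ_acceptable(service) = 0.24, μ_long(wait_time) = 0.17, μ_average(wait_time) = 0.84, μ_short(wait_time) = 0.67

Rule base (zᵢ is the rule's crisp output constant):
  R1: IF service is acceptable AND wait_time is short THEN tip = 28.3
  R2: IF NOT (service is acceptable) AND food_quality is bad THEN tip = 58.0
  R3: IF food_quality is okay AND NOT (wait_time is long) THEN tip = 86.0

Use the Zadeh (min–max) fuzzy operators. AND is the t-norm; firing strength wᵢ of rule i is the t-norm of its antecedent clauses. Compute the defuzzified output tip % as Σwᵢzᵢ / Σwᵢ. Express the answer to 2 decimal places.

59.42

R1 (z=28.3): acceptable=0.24, short=0.67; AND[min(a, b)] → w = 0.24
R2 (z=58.0): ¬acceptable=1−0.24=0.76, bad=0.73; AND[min(a, b)] → w = 0.73
R3 (z=86.0): okay=0.32, ¬long=1−0.17=0.83; AND[min(a, b)] → w = 0.32
Weighted average = (0.24·28.3 + 0.73·58.0 + 0.32·86.0) / (0.24 + 0.73 + 0.32)
  = 76.6520 / 1.2900 = 59.42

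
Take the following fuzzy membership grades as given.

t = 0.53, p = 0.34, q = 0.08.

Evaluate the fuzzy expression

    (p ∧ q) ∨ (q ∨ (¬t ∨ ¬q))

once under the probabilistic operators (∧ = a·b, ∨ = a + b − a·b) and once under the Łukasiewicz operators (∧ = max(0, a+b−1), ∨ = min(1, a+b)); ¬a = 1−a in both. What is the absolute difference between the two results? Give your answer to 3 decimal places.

0.038

Under probabilistic:
  p ∧ q = a·b on (0.3400, 0.0800) = 0.0272
  ¬t = 1 − 0.5300 = 0.4700
  ¬q = 1 − 0.0800 = 0.9200
  ¬t ∨ ¬q = a + b − a·b on (0.4700, 0.9200) = 0.9576
  q ∨ (¬t ∨ ¬q) = a + b − a·b on (0.0800, 0.9576) = 0.9610
  (p ∧ q) ∨ (q ∨ (¬t ∨ ¬q)) = a + b − a·b on (0.0272, 0.9610) = 0.9621
  → value = 0.9621
Under Łukasiewicz:
  p ∧ q = max(0, a+b−1) on (0.34, 0.08) = 0.00
  ¬t = 1 − 0.53 = 0.47
  ¬q = 1 − 0.08 = 0.92
  ¬t ∨ ¬q = min(1, a+b) on (0.47, 0.92) = 1.00
  q ∨ (¬t ∨ ¬q) = min(1, a+b) on (0.08, 1.00) = 1.00
  (p ∧ q) ∨ (q ∨ (¬t ∨ ¬q)) = min(1, a+b) on (0.00, 1.00) = 1.00
  → value = 1.0000
|0.9621 − 1.0000| = 0.038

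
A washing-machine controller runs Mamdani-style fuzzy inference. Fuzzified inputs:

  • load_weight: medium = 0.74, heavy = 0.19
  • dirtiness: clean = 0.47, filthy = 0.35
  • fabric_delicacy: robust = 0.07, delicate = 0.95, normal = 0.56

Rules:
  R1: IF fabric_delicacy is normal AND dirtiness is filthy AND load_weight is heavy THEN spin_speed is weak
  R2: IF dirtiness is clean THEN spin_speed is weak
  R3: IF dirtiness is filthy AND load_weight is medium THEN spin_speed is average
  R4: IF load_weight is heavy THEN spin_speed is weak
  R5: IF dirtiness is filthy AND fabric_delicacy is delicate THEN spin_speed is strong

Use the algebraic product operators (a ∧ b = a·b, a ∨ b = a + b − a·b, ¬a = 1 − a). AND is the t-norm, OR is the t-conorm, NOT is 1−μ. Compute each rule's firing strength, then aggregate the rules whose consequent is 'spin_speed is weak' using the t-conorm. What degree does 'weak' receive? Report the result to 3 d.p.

0.587

R1: normal=0.56, filthy=0.35, heavy=0.19; AND[a·b] → w = 0.0372
R2: clean=0.47 → w = 0.4700
R3: filthy=0.35, medium=0.74; AND[a·b] → w = 0.2590
R4: heavy=0.19 → w = 0.1900
R5: filthy=0.35, delicate=0.95; AND[a·b] → w = 0.3325
Rules with consequent 'weak': {R1, R2, R4} → strengths 0.0372, 0.4700, 0.1900
Aggregate via t-conorm [a + b − a·b]: 0.5867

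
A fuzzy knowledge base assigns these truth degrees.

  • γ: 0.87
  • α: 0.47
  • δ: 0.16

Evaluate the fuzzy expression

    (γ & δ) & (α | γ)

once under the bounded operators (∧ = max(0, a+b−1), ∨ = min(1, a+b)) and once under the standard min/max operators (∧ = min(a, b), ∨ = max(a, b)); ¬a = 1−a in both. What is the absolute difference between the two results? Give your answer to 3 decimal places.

0.130

Under bounded:
  γ & δ = max(0, a+b−1) on (0.87, 0.16) = 0.03
  α | γ = min(1, a+b) on (0.47, 0.87) = 1.00
  (γ & δ) & (α | γ) = max(0, a+b−1) on (0.03, 1.00) = 0.03
  → value = 0.0300
Under standard min/max:
  γ & δ = min(a, b) on (0.87, 0.16) = 0.16
  α | γ = max(a, b) on (0.47, 0.87) = 0.87
  (γ & δ) & (α | γ) = min(a, b) on (0.16, 0.87) = 0.16
  → value = 0.1600
|0.0300 − 0.1600| = 0.130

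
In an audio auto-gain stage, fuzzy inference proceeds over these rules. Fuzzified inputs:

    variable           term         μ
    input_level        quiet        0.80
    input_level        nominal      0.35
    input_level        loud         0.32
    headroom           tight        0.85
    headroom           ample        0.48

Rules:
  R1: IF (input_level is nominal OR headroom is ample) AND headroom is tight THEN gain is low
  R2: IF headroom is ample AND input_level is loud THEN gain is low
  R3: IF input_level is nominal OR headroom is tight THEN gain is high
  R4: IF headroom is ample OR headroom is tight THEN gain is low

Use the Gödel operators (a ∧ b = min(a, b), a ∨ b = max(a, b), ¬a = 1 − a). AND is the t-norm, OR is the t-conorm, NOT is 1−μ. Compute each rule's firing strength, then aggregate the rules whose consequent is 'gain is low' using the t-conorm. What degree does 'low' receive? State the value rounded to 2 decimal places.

0.85

R1: (nominal=0.35 OR ample=0.48) = 0.48; AND[min(a, b)] with tight=0.85 → w = 0.48
R2: ample=0.48, loud=0.32; AND[min(a, b)] → w = 0.32
R3: nominal=0.35, tight=0.85; OR[max(a, b)] → w = 0.85
R4: ample=0.48, tight=0.85; OR[max(a, b)] → w = 0.85
Rules with consequent 'low': {R1, R2, R4} → strengths 0.48, 0.32, 0.85
Aggregate via t-conorm [max(a, b)]: 0.85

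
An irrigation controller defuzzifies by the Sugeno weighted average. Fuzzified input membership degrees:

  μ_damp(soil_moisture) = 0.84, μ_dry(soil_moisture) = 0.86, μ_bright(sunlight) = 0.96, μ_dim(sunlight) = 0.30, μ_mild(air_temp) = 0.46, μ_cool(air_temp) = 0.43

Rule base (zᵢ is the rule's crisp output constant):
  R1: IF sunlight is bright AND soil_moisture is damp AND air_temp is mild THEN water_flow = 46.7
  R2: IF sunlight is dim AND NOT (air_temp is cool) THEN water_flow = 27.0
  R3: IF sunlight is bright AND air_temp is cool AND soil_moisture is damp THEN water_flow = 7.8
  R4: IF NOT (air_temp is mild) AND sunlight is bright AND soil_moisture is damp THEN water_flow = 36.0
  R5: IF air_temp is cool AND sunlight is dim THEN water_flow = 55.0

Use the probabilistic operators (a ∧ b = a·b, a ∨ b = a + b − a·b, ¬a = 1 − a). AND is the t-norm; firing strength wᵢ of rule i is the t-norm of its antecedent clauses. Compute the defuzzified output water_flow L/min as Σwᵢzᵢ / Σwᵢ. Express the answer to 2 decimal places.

R1 (z=46.7): bright=0.96, damp=0.84, mild=0.46; AND[a·b] → w = 0.3709
R2 (z=27.0): dim=0.30, ¬cool=1−0.43=0.57; AND[a·b] → w = 0.1710
R3 (z=7.8): bright=0.96, cool=0.43, damp=0.84; AND[a·b] → w = 0.3468
R4 (z=36.0): ¬mild=1−0.46=0.54, bright=0.96, damp=0.84; AND[a·b] → w = 0.4355
R5 (z=55.0): cool=0.43, dim=0.30; AND[a·b] → w = 0.1290
Weighted average = (0.3709·46.7 + 0.1710·27.0 + 0.3468·7.8 + 0.4355·36.0 + 0.1290·55.0) / (0.3709 + 0.1710 + 0.3468 + 0.4355 + 0.1290)
  = 47.4162 / 1.4532 = 32.63

32.63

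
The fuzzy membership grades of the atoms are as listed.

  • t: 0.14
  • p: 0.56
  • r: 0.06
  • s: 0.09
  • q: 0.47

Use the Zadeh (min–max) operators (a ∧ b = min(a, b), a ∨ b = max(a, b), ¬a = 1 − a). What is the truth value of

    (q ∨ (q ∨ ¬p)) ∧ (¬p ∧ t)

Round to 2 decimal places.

¬p = 1 − 0.56 = 0.44
q ∨ ¬p = max(a, b) on (0.47, 0.44) = 0.47
q ∨ (q ∨ ¬p) = max(a, b) on (0.47, 0.47) = 0.47
¬p = 1 − 0.56 = 0.44
¬p ∧ t = min(a, b) on (0.44, 0.14) = 0.14
(q ∨ (q ∨ ¬p)) ∧ (¬p ∧ t) = min(a, b) on (0.47, 0.14) = 0.14

0.14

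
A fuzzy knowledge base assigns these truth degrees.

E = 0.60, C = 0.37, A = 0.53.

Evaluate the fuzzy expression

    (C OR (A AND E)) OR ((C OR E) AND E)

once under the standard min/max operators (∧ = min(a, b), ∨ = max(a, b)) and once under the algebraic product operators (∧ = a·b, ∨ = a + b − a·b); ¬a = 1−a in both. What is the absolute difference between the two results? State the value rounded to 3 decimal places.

0.163

Under standard min/max:
  A AND E = min(a, b) on (0.53, 0.60) = 0.53
  C OR (A AND E) = max(a, b) on (0.37, 0.53) = 0.53
  C OR E = max(a, b) on (0.37, 0.60) = 0.60
  (C OR E) AND E = min(a, b) on (0.60, 0.60) = 0.60
  (C OR (A AND E)) OR ((C OR E) AND E) = max(a, b) on (0.53, 0.60) = 0.60
  → value = 0.6000
Under algebraic product:
  A AND E = a·b on (0.5300, 0.6000) = 0.3180
  C OR (A AND E) = a + b − a·b on (0.3700, 0.3180) = 0.5703
  C OR E = a + b − a·b on (0.3700, 0.6000) = 0.7480
  (C OR E) AND E = a·b on (0.7480, 0.6000) = 0.4488
  (C OR (A AND E)) OR ((C OR E) AND E) = a + b − a·b on (0.5703, 0.4488) = 0.7632
  → value = 0.7632
|0.6000 − 0.7632| = 0.163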